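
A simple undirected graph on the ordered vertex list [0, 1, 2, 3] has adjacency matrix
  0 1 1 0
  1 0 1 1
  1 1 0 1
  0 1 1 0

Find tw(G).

A width-2 tree decomposition is:
Bags: B1 = {0, 1, 2}  B2 = {1, 2, 3}
Tree: B1–B2
Every bag has size at most 3, so the width is 3 − 1 = 2 and tw(G) ≤ 2. On the other hand G contains the 3-clique {0, 1, 2}. A clique must lie in a single bag of any decomposition, so no decomposition can have width below 2. Combining the bounds, tw(G) = 2.

2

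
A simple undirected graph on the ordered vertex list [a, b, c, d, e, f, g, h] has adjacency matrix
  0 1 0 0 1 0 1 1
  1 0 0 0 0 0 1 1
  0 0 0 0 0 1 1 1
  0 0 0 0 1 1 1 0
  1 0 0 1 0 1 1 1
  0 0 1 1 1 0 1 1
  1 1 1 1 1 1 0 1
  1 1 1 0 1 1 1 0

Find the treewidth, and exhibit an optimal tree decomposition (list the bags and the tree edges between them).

Treewidth 3.
One optimal decomposition is:
Bags: B1 = {a, e, g, h}  B2 = {a, b, g, h}  B3 = {e, f, g, h}  B4 = {c, f, g, h}  B5 = {d, e, f, g}
Tree: B1–B2, B1–B3, B3–B4, B3–B5

Each bag holds 4 vertices, so the decomposition has width 3, which upper-bounds the treewidth. Conversely, {d, e, f, g} is a clique of size 4, and the vertices of any clique must share a bag in every tree decomposition; so some bag has ≥ 4 vertices and tw(G) ≥ 3. Hence tw(G) = 3 exactly.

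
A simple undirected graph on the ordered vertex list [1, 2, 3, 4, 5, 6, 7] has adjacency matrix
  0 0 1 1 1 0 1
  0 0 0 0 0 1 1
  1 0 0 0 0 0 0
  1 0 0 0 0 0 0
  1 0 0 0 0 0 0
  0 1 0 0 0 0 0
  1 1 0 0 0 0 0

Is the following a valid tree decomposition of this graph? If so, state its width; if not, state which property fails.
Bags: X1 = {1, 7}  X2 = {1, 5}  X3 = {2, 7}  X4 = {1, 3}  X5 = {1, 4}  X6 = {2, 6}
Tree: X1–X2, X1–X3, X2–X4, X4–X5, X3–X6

Checking the three conditions: (i) the bags cover all of {1, 2, 3, 4, 5, 6, 7}; (ii) for each edge, some bag contains both endpoints; (iii) the bags containing any fixed vertex form a subtree. All hold, so the decomposition is valid with width 2 − 1 = 1.

Yes; width 1.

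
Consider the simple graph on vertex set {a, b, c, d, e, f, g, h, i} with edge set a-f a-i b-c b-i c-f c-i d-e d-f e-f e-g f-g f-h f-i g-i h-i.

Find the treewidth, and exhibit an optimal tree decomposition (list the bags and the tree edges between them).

Treewidth 2.
One such decomposition:
Bags: B1 = {a, f, i}  B2 = {f, g, i}  B3 = {c, f, i}  B4 = {e, f, g}  B5 = {d, e, f}  B6 = {b, c, i}  B7 = {f, h, i}
Tree: B1–B2, B2–B3, B2–B4, B4–B5, B3–B6, B1–B7

Every bag has size at most 3, so the width is 3 − 1 = 2 and tw(G) ≤ 2. For the lower bound, the 3 vertices {d, e, f} are pairwise adjacent, and any tree decomposition puts a clique entirely inside one bag — forcing width ≥ 2. The upper and lower bounds meet at 2, so that is the treewidth.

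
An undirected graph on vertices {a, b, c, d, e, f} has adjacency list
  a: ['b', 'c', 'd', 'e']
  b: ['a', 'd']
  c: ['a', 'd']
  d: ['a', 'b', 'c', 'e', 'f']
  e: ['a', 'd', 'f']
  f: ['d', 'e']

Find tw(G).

2

A width-2 tree decomposition is:
Bags: B1 = {a, b, d}  B2 = {a, d, e}  B3 = {a, c, d}  B4 = {d, e, f}
Tree: B1–B2, B2–B3, B2–B4
The largest bag has 3 vertices, giving width 2; this decomposition certifies tw(G) ≤ 2. On the other hand G contains the 3-clique {a, d, e}. A clique must lie in a single bag of any decomposition, so no decomposition can have width below 2. The upper and lower bounds meet at 2, so that is the treewidth.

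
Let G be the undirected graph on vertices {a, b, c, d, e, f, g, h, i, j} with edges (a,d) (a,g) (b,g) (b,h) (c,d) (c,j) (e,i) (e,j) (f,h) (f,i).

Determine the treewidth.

2

A width-2 tree decomposition is:
Bags: B1 = {c, e, j}  B2 = {c, e, i}  B3 = {c, f, i}  B4 = {c, f, h}  B5 = {b, c, h}  B6 = {b, c, g}  B7 = {a, c, g}  B8 = {a, c, d}
Tree: B1–B2, B2–B3, B3–B4, B4–B5, B5–B6, B6–B7, B7–B8
Each bag holds 3 vertices, so the decomposition has width 2, which upper-bounds the treewidth. The edges c–j–e–i–f–h–b–g–a–d–c form a cycle, so G is not a tree and its treewidth is at least 2. Therefore the treewidth is 2.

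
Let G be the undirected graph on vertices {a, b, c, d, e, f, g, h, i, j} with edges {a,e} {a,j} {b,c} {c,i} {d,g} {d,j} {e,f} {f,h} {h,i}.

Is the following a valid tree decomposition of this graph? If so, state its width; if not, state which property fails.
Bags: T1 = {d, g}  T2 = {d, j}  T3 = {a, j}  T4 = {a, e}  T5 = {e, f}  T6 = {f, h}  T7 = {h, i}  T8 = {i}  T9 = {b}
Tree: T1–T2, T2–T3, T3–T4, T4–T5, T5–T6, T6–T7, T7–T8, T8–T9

No — vertex c appears in no bag.

A tree decomposition must satisfy three properties: every vertex lies in some bag; for every edge, both endpoints lie together in some bag; and for every vertex, the bags containing it form a connected subtree. Here vertex c appears in no bag, so the decomposition is invalid.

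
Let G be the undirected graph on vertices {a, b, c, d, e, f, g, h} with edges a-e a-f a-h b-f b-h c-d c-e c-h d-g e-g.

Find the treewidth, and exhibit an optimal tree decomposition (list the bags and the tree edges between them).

The largest bag has 3 vertices, giving width 2; this decomposition certifies tw(G) ≤ 2. For the lower bound, G contains the cycle b–f–a–h–b, so G is not a forest; only forests have treewidth ≤ 1, hence tw(G) ≥ 2. Therefore the treewidth is 2.

Treewidth 2.
One optimal decomposition is:
Bags: B1 = {b, f, h}  B2 = {a, f, h}  B3 = {a, c, h}  B4 = {a, c, e}  B5 = {c, d, e}  B6 = {d, e, g}
Tree: B1–B2, B2–B3, B3–B4, B4–B5, B5–B6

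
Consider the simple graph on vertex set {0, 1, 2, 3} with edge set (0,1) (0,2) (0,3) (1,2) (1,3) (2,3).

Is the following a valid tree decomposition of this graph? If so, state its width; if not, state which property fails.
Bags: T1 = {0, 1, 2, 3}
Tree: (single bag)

Checking the three conditions: (i) the bags cover all of {0, 1, 2, 3}; (ii) for each edge, some bag contains both endpoints; (iii) the bags containing any fixed vertex form a subtree. All hold, so the decomposition is valid with width 4 − 1 = 3.

Yes; width 3.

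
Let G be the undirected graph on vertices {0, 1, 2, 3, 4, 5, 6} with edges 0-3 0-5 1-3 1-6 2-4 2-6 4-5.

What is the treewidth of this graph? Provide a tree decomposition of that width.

The largest bag has 3 vertices, giving width 2; this decomposition certifies tw(G) ≤ 2. For the lower bound, G contains the cycle 4–2–6–1–3–0–5–4, so G is not a forest; only forests have treewidth ≤ 1, hence tw(G) ≥ 2. Therefore the treewidth is 2.

Treewidth 2.
One optimal decomposition is:
Bags: B1 = {2, 4, 6}  B2 = {1, 4, 6}  B3 = {1, 3, 4}  B4 = {0, 3, 4}  B5 = {0, 4, 5}
Tree: B1–B2, B2–B3, B3–B4, B4–B5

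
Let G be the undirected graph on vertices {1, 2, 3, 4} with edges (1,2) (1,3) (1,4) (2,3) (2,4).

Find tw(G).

2

A width-2 tree decomposition is:
Bags: B1 = {1, 2, 3}  B2 = {1, 2, 4}
Tree: B1–B2
Every bag has size at most 3, so the width is 3 − 1 = 2 and tw(G) ≤ 2. On the other hand G contains the 3-clique {1, 2, 3}. A clique must lie in a single bag of any decomposition, so no decomposition can have width below 2. Therefore the treewidth is 2.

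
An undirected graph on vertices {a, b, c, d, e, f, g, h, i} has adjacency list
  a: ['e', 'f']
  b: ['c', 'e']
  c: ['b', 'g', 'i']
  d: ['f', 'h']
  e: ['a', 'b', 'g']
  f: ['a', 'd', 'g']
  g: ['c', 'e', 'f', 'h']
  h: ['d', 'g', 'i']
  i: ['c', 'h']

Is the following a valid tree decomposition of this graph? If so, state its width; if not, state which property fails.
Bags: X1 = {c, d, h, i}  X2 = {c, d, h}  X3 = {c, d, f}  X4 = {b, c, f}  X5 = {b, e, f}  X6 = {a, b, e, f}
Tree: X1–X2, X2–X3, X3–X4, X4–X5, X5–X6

A tree decomposition must satisfy three properties: every vertex lies in some bag; for every edge, both endpoints lie together in some bag; and for every vertex, the bags containing it form a connected subtree. Here vertex g appears in no bag, so the decomposition is invalid.

No — vertex g appears in no bag.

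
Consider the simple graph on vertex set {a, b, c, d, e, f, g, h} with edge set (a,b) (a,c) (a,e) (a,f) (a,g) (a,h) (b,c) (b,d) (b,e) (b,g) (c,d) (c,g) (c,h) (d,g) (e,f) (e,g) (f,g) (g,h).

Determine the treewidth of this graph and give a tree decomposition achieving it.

The largest bag has 4 vertices, giving width 3; this decomposition certifies tw(G) ≤ 3. Conversely, {b, c, d, g} is a clique of size 4, and the vertices of any clique must share a bag in every tree decomposition; so some bag has ≥ 4 vertices and tw(G) ≥ 3. Hence tw(G) = 3 exactly.

Treewidth 3.
Bags: B1 = {a, b, e, g}  B2 = {a, b, c, g}  B3 = {b, c, d, g}  B4 = {a, e, f, g}  B5 = {a, c, g, h}
Tree: B1–B2, B2–B3, B1–B4, B2–B5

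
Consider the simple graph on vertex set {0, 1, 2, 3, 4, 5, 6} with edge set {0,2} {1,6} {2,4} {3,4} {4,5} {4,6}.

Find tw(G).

A width-1 tree decomposition is:
Bags: B1 = {2, 4}  B2 = {3, 4}  B3 = {4, 6}  B4 = {0, 2}  B5 = {1, 6}  B6 = {4, 5}
Tree: B1–B2, B2–B3, B1–B4, B3–B5, B2–B6
Every bag has size at most 2, so the width is 2 − 1 = 1 and tw(G) ≤ 1. Any graph with an edge has treewidth ≥ 1, and G has the edge 4–2. Combining the bounds, tw(G) = 1.

1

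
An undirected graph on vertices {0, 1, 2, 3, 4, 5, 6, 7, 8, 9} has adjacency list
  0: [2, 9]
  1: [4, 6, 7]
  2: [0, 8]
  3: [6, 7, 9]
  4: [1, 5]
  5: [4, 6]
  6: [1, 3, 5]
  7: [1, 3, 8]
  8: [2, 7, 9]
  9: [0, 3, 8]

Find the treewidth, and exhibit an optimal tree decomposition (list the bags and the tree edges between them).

The largest bag has 3 vertices, giving width 2; this decomposition certifies tw(G) ≤ 2. For the lower bound, G contains the cycle 0–2–8–9–0, so G is not a forest; only forests have treewidth ≤ 1, hence tw(G) ≥ 2. Therefore the treewidth is 2.

Treewidth 2.
One such decomposition:
Bags: B1 = {0, 2, 9}  B2 = {2, 8, 9}  B3 = {3, 8, 9}  B4 = {3, 7, 8}  B5 = {3, 6, 7}  B6 = {1, 6, 7}  B7 = {1, 5, 6}  B8 = {1, 4, 5}
Tree: B1–B2, B2–B3, B3–B4, B4–B5, B5–B6, B6–B7, B7–B8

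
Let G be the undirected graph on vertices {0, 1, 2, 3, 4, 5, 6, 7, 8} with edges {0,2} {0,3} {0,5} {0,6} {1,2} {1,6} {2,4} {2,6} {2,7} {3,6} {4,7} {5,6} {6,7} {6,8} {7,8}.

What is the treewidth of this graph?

A width-2 tree decomposition is:
Bags: B1 = {2, 6, 7}  B2 = {6, 7, 8}  B3 = {0, 2, 6}  B4 = {2, 4, 7}  B5 = {1, 2, 6}  B6 = {0, 3, 6}  B7 = {0, 5, 6}
Tree: B1–B2, B1–B3, B1–B4, B3–B5, B3–B6, B3–B7
The largest bag has 3 vertices, giving width 2; this decomposition certifies tw(G) ≤ 2. On the other hand G contains the 3-clique {2, 4, 7}. A clique must lie in a single bag of any decomposition, so no decomposition can have width below 2. Combining the bounds, tw(G) = 2.

2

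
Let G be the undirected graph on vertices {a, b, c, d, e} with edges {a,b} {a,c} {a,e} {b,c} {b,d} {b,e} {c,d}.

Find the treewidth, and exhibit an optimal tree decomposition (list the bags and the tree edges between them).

Treewidth 2.
Bags: B1 = {a, b, c}  B2 = {a, b, e}  B3 = {b, c, d}
Tree: B1–B2, B1–B3

The largest bag has 3 vertices, giving width 2; this decomposition certifies tw(G) ≤ 2. On the other hand G contains the 3-clique {a, b, e}. A clique must lie in a single bag of any decomposition, so no decomposition can have width below 2. The upper and lower bounds meet at 2, so that is the treewidth.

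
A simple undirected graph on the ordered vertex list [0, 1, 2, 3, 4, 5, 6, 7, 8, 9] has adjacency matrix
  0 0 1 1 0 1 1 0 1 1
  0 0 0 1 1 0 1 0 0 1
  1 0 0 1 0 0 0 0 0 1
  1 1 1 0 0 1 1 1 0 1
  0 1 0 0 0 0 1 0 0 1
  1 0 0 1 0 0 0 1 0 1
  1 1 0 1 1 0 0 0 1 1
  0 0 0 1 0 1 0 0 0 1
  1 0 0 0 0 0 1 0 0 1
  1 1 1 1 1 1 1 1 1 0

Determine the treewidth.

A width-3 tree decomposition is:
Bags: B1 = {0, 3, 5, 9}  B2 = {0, 3, 6, 9}  B3 = {1, 3, 6, 9}  B4 = {3, 5, 7, 9}  B5 = {0, 2, 3, 9}  B6 = {0, 6, 8, 9}  B7 = {1, 4, 6, 9}
Tree: B1–B2, B2–B3, B1–B4, B1–B5, B2–B6, B3–B7
Every bag has size at most 4, so the width is 4 − 1 = 3 and tw(G) ≤ 3. Conversely, {0, 6, 8, 9} is a clique of size 4, and the vertices of any clique must share a bag in every tree decomposition; so some bag has ≥ 4 vertices and tw(G) ≥ 3. The upper and lower bounds meet at 3, so that is the treewidth.

3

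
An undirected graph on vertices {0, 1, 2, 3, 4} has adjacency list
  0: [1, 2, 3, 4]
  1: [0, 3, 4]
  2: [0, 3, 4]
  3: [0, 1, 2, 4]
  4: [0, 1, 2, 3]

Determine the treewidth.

A width-3 tree decomposition is:
Bags: B1 = {0, 2, 3, 4}  B2 = {0, 1, 3, 4}
Tree: B1–B2
Each bag holds 4 vertices, so the decomposition has width 3, which upper-bounds the treewidth. For the lower bound, the 4 vertices {0, 1, 3, 4} are pairwise adjacent, and any tree decomposition puts a clique entirely inside one bag — forcing width ≥ 3. Combining the bounds, tw(G) = 3.

3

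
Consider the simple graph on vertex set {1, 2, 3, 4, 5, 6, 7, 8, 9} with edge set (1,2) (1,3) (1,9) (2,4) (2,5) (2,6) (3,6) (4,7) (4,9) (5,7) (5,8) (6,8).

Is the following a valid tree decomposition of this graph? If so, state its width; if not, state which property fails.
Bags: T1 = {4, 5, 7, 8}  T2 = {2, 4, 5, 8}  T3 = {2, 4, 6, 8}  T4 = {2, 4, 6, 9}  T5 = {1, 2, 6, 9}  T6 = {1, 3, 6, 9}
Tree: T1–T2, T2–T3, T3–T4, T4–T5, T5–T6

Checking the three conditions: (i) the bags cover all of {1, 2, 3, 4, 5, 6, 7, 8, 9}; (ii) for each edge, some bag contains both endpoints; (iii) the bags containing any fixed vertex form a subtree. All hold, so the decomposition is valid with width 4 − 1 = 3.

Yes; width 3.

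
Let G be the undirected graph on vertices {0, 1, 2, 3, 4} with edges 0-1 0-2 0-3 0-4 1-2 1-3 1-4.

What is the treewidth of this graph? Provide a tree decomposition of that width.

Each bag holds 3 vertices, so the decomposition has width 2, which upper-bounds the treewidth. Conversely, {0, 1, 2} is a clique of size 3, and the vertices of any clique must share a bag in every tree decomposition; so some bag has ≥ 3 vertices and tw(G) ≥ 2. The upper and lower bounds meet at 2, so that is the treewidth.

Treewidth 2.
One such decomposition:
Bags: B1 = {0, 1, 2}  B2 = {0, 1, 3}  B3 = {0, 1, 4}
Tree: B1–B2, B2–B3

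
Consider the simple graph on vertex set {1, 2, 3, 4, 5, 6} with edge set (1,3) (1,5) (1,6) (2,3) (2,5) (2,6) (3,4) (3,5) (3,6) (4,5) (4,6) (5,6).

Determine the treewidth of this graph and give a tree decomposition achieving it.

Every bag has size at most 4, so the width is 4 − 1 = 3 and tw(G) ≤ 3. For the lower bound, the 4 vertices {1, 3, 5, 6} are pairwise adjacent, and any tree decomposition puts a clique entirely inside one bag — forcing width ≥ 3. Therefore the treewidth is 3.

Treewidth 3.
Bags: B1 = {1, 3, 5, 6}  B2 = {3, 4, 5, 6}  B3 = {2, 3, 5, 6}
Tree: B1–B2, B1–B3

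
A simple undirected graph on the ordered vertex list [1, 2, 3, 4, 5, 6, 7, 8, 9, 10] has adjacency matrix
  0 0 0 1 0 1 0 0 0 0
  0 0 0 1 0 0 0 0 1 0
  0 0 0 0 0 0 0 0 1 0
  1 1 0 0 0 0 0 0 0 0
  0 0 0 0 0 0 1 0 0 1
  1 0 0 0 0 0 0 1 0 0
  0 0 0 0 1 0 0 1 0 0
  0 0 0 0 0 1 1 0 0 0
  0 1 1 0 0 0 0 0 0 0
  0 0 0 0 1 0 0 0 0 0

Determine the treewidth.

1

A width-1 tree decomposition is:
Bags: B1 = {5, 10}  B2 = {5, 7}  B3 = {7, 8}  B4 = {6, 8}  B5 = {1, 6}  B6 = {1, 4}  B7 = {2, 4}  B8 = {2, 9}  B9 = {3, 9}
Tree: B1–B2, B2–B3, B3–B4, B4–B5, B5–B6, B6–B7, B7–B8, B8–B9
Every bag has size at most 2, so the width is 2 − 1 = 1 and tw(G) ≤ 1. Any graph with an edge has treewidth ≥ 1, and G has the edge 10–5. Combining the bounds, tw(G) = 1.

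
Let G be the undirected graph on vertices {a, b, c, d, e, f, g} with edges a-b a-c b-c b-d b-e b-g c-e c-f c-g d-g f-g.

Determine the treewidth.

2

A width-2 tree decomposition is:
Bags: B1 = {b, c, g}  B2 = {b, c, e}  B3 = {a, b, c}  B4 = {b, d, g}  B5 = {c, f, g}
Tree: B1–B2, B1–B3, B1–B4, B1–B5
The largest bag has 3 vertices, giving width 2; this decomposition certifies tw(G) ≤ 2. Conversely, {b, d, g} is a clique of size 3, and the vertices of any clique must share a bag in every tree decomposition; so some bag has ≥ 3 vertices and tw(G) ≥ 2. Combining the bounds, tw(G) = 2.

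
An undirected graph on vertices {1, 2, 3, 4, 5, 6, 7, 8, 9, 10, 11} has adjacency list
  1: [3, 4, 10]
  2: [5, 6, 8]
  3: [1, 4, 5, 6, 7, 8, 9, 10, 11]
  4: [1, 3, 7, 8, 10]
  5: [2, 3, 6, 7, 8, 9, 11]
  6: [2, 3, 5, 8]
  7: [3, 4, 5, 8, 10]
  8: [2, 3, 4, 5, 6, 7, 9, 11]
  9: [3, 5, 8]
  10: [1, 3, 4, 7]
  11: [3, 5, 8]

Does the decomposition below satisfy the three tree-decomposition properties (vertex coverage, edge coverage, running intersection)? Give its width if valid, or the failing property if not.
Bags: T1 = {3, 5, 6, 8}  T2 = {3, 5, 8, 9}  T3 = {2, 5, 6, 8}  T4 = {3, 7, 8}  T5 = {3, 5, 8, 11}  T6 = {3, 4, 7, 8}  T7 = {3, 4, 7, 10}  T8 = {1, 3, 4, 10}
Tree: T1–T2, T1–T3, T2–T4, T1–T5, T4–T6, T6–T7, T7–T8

A tree decomposition must satisfy three properties: every vertex lies in some bag; for every edge, both endpoints lie together in some bag; and for every vertex, the bags containing it form a connected subtree. Here edge (5,7) lies in no bag, so the decomposition is invalid.

No — edge (5,7) lies in no bag.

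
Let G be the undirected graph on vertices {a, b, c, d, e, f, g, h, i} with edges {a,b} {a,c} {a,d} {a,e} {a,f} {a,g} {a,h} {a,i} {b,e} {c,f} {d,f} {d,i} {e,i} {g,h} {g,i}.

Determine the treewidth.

A width-2 tree decomposition is:
Bags: B1 = {a, g, i}  B2 = {a, g, h}  B3 = {a, d, i}  B4 = {a, e, i}  B5 = {a, d, f}  B6 = {a, c, f}  B7 = {a, b, e}
Tree: B1–B2, B1–B3, B3–B4, B3–B5, B5–B6, B4–B7
Every bag has size at most 3, so the width is 3 − 1 = 2 and tw(G) ≤ 2. For the lower bound, the 3 vertices {a, d, f} are pairwise adjacent, and any tree decomposition puts a clique entirely inside one bag — forcing width ≥ 2. The upper and lower bounds meet at 2, so that is the treewidth.

2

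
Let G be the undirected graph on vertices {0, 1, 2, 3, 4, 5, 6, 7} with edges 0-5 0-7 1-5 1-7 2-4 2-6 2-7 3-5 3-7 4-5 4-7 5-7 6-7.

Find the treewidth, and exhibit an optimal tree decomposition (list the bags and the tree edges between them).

Treewidth 2.
One optimal decomposition is:
Bags: B1 = {2, 4, 7}  B2 = {4, 5, 7}  B3 = {1, 5, 7}  B4 = {0, 5, 7}  B5 = {3, 5, 7}  B6 = {2, 6, 7}
Tree: B1–B2, B2–B3, B3–B4, B2–B5, B1–B6

The largest bag has 3 vertices, giving width 2; this decomposition certifies tw(G) ≤ 2. For the lower bound, the 3 vertices {2, 4, 7} are pairwise adjacent, and any tree decomposition puts a clique entirely inside one bag — forcing width ≥ 2. The upper and lower bounds meet at 2, so that is the treewidth.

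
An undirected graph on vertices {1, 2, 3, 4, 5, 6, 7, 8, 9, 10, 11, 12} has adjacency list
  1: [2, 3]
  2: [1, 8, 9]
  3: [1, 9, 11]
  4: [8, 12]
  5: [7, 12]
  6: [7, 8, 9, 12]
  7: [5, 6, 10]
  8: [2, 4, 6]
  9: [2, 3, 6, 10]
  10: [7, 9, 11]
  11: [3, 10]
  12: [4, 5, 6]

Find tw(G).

3

A width-3 tree decomposition is:
Bags: B1 = {4, 5, 7, 12}  B2 = {4, 6, 7, 12}  B3 = {4, 6, 7, 8}  B4 = {6, 7, 8, 10}  B5 = {6, 8, 9, 10}  B6 = {2, 8, 9, 10}  B7 = {2, 9, 10, 11}  B8 = {2, 3, 9, 11}  B9 = {1, 2, 3, 11}
Tree: B1–B2, B2–B3, B3–B4, B4–B5, B5–B6, B6–B7, B7–B8, B8–B9
Every bag has size at most 4, so the width is 4 − 1 = 3 and tw(G) ≤ 3. For the lower bound: the 4 vertex sets {4,5,12}, {7}, {6}, {2,8,9,10} are disjoint, each induces a connected subgraph, and every pair is joined by at least one edge of G. Contracting each set to a single vertex therefore yields K_{4} as a minor, and since treewidth is minor-monotone, tw(G) ≥ tw(K_{4}) = 3. Therefore the treewidth is 3.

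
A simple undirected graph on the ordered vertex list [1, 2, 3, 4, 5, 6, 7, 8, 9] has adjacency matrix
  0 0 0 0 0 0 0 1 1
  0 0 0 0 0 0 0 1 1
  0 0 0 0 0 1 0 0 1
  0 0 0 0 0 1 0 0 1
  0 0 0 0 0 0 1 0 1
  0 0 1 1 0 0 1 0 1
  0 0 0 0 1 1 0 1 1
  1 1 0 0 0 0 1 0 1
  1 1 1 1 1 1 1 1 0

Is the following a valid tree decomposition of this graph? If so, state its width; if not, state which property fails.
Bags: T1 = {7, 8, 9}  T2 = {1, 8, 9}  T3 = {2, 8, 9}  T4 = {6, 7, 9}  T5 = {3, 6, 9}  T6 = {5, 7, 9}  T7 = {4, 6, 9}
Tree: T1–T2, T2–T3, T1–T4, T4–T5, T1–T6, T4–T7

Vertex coverage: the bags together contain {1, 2, 3, 4, 5, 6, 7, 8, 9}, the full vertex set. Edge coverage: each edge of G has both endpoints in at least one bag. Running intersection: for every vertex, the bags containing it form a connected subtree. All three properties hold, so this is a valid tree decomposition of width max|bag| − 1 = 2, and hence tw(G) ≤ 2.

Yes; width 2.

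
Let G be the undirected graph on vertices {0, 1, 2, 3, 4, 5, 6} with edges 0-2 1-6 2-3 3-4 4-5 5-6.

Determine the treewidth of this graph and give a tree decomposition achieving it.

Each bag holds 2 vertices, so the decomposition has width 1, which upper-bounds the treewidth. G has an edge, so its treewidth is at least 1. Hence tw(G) = 1 exactly.

Treewidth 1.
One such decomposition:
Bags: B1 = {1, 6}  B2 = {5, 6}  B3 = {4, 5}  B4 = {3, 4}  B5 = {2, 3}  B6 = {0, 2}
Tree: B1–B2, B2–B3, B3–B4, B4–B5, B5–B6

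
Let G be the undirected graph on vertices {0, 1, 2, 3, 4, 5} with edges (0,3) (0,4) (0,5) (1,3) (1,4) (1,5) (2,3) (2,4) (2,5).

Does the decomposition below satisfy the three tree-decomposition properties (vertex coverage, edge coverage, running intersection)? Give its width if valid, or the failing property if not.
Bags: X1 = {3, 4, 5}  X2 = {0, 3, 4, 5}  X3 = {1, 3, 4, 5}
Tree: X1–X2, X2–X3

No — vertex 2 appears in no bag.

A tree decomposition must satisfy three properties: every vertex lies in some bag; for every edge, both endpoints lie together in some bag; and for every vertex, the bags containing it form a connected subtree. Here vertex 2 appears in no bag, so the decomposition is invalid.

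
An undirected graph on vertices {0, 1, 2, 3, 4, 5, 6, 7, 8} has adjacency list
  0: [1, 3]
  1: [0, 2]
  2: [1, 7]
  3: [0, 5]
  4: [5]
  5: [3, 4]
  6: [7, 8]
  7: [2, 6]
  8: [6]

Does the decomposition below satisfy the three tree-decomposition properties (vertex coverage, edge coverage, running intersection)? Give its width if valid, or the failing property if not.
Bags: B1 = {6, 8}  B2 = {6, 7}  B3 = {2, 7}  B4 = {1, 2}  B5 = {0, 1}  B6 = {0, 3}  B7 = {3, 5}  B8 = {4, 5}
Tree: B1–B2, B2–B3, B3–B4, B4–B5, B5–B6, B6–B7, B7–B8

Vertex coverage: the bags together contain {0, 1, 2, 3, 4, 5, 6, 7, 8}, the full vertex set. Edge coverage: each edge of G has both endpoints in at least one bag. Running intersection: for every vertex, the bags containing it form a connected subtree. All three properties hold, so this is a valid tree decomposition of width max|bag| − 1 = 1, and hence tw(G) ≤ 1.

Yes; width 1.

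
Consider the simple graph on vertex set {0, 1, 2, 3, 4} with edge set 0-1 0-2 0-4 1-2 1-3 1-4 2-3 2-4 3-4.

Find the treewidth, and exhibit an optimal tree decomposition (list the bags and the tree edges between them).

The largest bag has 4 vertices, giving width 3; this decomposition certifies tw(G) ≤ 3. For the lower bound, the 4 vertices {0, 1, 2, 4} are pairwise adjacent, and any tree decomposition puts a clique entirely inside one bag — forcing width ≥ 3. Hence tw(G) = 3 exactly.

Treewidth 3.
One optimal decomposition is:
Bags: B1 = {0, 1, 2, 4}  B2 = {1, 2, 3, 4}
Tree: B1–B2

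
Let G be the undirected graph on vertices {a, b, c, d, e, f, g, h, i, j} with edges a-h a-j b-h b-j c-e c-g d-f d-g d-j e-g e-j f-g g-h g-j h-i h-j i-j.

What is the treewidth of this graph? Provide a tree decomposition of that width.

The largest bag has 3 vertices, giving width 2; this decomposition certifies tw(G) ≤ 2. For the lower bound, the 3 vertices {d, g, j} are pairwise adjacent, and any tree decomposition puts a clique entirely inside one bag — forcing width ≥ 2. Therefore the treewidth is 2.

Treewidth 2.
One such decomposition:
Bags: B1 = {e, g, j}  B2 = {c, e, g}  B3 = {g, h, j}  B4 = {a, h, j}  B5 = {b, h, j}  B6 = {d, g, j}  B7 = {h, i, j}  B8 = {d, f, g}
Tree: B1–B2, B1–B3, B3–B4, B3–B5, B3–B6, B5–B7, B6–B8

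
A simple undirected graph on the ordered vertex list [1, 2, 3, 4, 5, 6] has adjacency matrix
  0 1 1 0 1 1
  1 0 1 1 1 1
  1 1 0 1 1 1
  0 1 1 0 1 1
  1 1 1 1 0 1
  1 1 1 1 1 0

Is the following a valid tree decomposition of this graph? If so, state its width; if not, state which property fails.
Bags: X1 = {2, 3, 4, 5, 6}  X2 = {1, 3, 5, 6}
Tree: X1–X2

No — edge (2,1) lies in no bag.

A tree decomposition must satisfy three properties: every vertex lies in some bag; for every edge, both endpoints lie together in some bag; and for every vertex, the bags containing it form a connected subtree. Here edge (2,1) lies in no bag, so the decomposition is invalid.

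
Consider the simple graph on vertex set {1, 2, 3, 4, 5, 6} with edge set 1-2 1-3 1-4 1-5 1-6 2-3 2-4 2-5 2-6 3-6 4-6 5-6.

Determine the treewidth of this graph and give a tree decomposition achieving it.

Treewidth 3.
One such decomposition:
Bags: B1 = {1, 2, 3, 6}  B2 = {1, 2, 4, 6}  B3 = {1, 2, 5, 6}
Tree: B1–B2, B2–B3

Each bag holds 4 vertices, so the decomposition has width 3, which upper-bounds the treewidth. For the lower bound, the 4 vertices {1, 2, 3, 6} are pairwise adjacent, and any tree decomposition puts a clique entirely inside one bag — forcing width ≥ 3. Combining the bounds, tw(G) = 3.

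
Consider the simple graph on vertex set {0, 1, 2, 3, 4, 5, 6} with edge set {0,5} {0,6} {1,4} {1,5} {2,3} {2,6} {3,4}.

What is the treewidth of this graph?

A width-2 tree decomposition is:
Bags: B1 = {0, 2, 6}  B2 = {0, 2, 5}  B3 = {1, 2, 5}  B4 = {1, 2, 4}  B5 = {2, 3, 4}
Tree: B1–B2, B2–B3, B3–B4, B4–B5
Every bag has size at most 3, so the width is 3 − 1 = 2 and tw(G) ≤ 2. The edges 2–6–0–5–1–4–3–2 form a cycle, so G is not a tree and its treewidth is at least 2. Combining the bounds, tw(G) = 2.

2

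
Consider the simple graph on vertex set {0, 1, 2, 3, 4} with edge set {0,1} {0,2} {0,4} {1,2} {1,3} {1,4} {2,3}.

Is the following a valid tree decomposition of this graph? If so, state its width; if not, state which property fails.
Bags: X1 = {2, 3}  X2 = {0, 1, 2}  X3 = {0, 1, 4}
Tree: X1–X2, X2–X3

A tree decomposition must satisfy three properties: every vertex lies in some bag; for every edge, both endpoints lie together in some bag; and for every vertex, the bags containing it form a connected subtree. Here edge (1,3) lies in no bag, so the decomposition is invalid.

No — edge (1,3) lies in no bag.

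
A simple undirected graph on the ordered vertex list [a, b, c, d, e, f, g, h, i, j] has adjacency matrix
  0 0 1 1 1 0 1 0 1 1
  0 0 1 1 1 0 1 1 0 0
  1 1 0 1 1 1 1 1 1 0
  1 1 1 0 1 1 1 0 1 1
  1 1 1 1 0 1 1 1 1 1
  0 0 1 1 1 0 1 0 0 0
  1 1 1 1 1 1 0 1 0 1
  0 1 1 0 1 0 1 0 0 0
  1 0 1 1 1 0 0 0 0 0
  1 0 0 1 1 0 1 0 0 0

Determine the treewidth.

4

A width-4 tree decomposition is:
Bags: B1 = {a, c, d, e, g}  B2 = {a, c, d, e, i}  B3 = {b, c, d, e, g}  B4 = {a, d, e, g, j}  B5 = {b, c, e, g, h}  B6 = {c, d, e, f, g}
Tree: B1–B2, B1–B3, B1–B4, B3–B5, B1–B6
Each bag holds 5 vertices, so the decomposition has width 4, which upper-bounds the treewidth. Conversely, {a, d, e, g, j} is a clique of size 5, and the vertices of any clique must share a bag in every tree decomposition; so some bag has ≥ 5 vertices and tw(G) ≥ 4. Therefore the treewidth is 4.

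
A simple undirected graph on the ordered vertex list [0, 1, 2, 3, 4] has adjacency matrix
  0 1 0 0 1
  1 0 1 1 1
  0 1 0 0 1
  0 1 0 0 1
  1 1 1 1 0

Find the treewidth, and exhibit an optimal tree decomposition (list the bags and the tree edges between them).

The largest bag has 3 vertices, giving width 2; this decomposition certifies tw(G) ≤ 2. For the lower bound, the 3 vertices {0, 1, 4} are pairwise adjacent, and any tree decomposition puts a clique entirely inside one bag — forcing width ≥ 2. The upper and lower bounds meet at 2, so that is the treewidth.

Treewidth 2.
Bags: B1 = {0, 1, 4}  B2 = {1, 3, 4}  B3 = {1, 2, 4}
Tree: B1–B2, B2–B3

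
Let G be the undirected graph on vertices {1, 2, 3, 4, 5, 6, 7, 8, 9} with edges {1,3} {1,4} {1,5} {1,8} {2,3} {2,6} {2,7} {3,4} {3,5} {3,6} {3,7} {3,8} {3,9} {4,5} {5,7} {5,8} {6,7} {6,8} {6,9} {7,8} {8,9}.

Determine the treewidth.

A width-3 tree decomposition is:
Bags: B1 = {3, 6, 7, 8}  B2 = {3, 6, 8, 9}  B3 = {3, 5, 7, 8}  B4 = {2, 3, 6, 7}  B5 = {1, 3, 5, 8}  B6 = {1, 3, 4, 5}
Tree: B1–B2, B1–B3, B1–B4, B3–B5, B5–B6
Each bag holds 4 vertices, so the decomposition has width 3, which upper-bounds the treewidth. Conversely, {3, 6, 8, 9} is a clique of size 4, and the vertices of any clique must share a bag in every tree decomposition; so some bag has ≥ 4 vertices and tw(G) ≥ 3. Hence tw(G) = 3 exactly.

3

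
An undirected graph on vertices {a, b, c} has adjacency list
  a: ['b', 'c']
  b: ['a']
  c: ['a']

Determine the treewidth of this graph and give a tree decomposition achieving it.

Every bag has size at most 2, so the width is 2 − 1 = 1 and tw(G) ≤ 1. G has an edge, so its treewidth is at least 1. Therefore the treewidth is 1.

Treewidth 1.
One optimal decomposition is:
Bags: B1 = {a, c}  B2 = {a, b}
Tree: B1–B2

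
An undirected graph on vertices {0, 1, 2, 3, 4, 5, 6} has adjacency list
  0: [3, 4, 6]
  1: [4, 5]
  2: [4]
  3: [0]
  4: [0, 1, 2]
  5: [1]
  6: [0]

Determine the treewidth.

1

A width-1 tree decomposition is:
Bags: B1 = {0, 4}  B2 = {1, 4}  B3 = {0, 6}  B4 = {2, 4}  B5 = {1, 5}  B6 = {0, 3}
Tree: B1–B2, B1–B3, B1–B4, B2–B5, B1–B6
Every bag has size at most 2, so the width is 2 − 1 = 1 and tw(G) ≤ 1. G has an edge, so its treewidth is at least 1. Combining the bounds, tw(G) = 1.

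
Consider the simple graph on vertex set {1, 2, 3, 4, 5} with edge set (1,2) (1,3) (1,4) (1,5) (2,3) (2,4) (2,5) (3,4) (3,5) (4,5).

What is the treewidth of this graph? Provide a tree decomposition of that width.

With just one bag of size 5, the width is 5 − 1 = 4, so tw(G) ≤ 4. Conversely, {1, 2, 3, 4, 5} is a clique of size 5, and the vertices of any clique must share a bag in every tree decomposition; so some bag has ≥ 5 vertices and tw(G) ≥ 4. The upper and lower bounds meet at 4, so that is the treewidth.

Treewidth 4.
One optimal decomposition is:
Bags: B1 = {1, 2, 3, 4, 5}
Tree: (single bag)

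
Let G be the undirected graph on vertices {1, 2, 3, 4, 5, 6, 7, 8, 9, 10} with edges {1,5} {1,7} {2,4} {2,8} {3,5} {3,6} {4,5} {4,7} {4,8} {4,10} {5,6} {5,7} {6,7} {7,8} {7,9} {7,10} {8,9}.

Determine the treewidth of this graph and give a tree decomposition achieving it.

Treewidth 2.
One optimal decomposition is:
Bags: B1 = {4, 5, 7}  B2 = {5, 6, 7}  B3 = {1, 5, 7}  B4 = {4, 7, 10}  B5 = {4, 7, 8}  B6 = {3, 5, 6}  B7 = {7, 8, 9}  B8 = {2, 4, 8}
Tree: B1–B2, B1–B3, B1–B4, B1–B5, B2–B6, B5–B7, B5–B8

Every bag has size at most 3, so the width is 3 − 1 = 2 and tw(G) ≤ 2. For the lower bound, the 3 vertices {2, 4, 8} are pairwise adjacent, and any tree decomposition puts a clique entirely inside one bag — forcing width ≥ 2. Hence tw(G) = 2 exactly.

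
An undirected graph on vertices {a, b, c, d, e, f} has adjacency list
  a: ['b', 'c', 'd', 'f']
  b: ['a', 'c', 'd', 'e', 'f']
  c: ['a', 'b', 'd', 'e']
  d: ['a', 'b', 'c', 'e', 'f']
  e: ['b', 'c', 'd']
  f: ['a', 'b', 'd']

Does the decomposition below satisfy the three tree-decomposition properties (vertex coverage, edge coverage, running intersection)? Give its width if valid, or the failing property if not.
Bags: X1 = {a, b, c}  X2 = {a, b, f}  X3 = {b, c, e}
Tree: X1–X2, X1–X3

No — vertex d appears in no bag.

A tree decomposition must satisfy three properties: every vertex lies in some bag; for every edge, both endpoints lie together in some bag; and for every vertex, the bags containing it form a connected subtree. Here vertex d appears in no bag, so the decomposition is invalid.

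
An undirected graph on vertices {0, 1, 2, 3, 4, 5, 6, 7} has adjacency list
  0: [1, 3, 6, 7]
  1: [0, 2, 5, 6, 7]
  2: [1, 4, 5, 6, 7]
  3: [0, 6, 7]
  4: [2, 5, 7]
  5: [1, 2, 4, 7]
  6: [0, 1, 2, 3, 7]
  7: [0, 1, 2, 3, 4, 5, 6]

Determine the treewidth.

3

A width-3 tree decomposition is:
Bags: B1 = {0, 1, 6, 7}  B2 = {1, 2, 6, 7}  B3 = {0, 3, 6, 7}  B4 = {1, 2, 5, 7}  B5 = {2, 4, 5, 7}
Tree: B1–B2, B1–B3, B2–B4, B4–B5
Every bag has size at most 4, so the width is 4 − 1 = 3 and tw(G) ≤ 3. For the lower bound, the 4 vertices {0, 1, 6, 7} are pairwise adjacent, and any tree decomposition puts a clique entirely inside one bag — forcing width ≥ 3. The upper and lower bounds meet at 3, so that is the treewidth.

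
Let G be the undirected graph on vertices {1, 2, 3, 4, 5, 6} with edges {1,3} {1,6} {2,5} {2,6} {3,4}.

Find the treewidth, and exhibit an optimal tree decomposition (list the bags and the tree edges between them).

Treewidth 1.
One optimal decomposition is:
Bags: B1 = {2, 5}  B2 = {2, 6}  B3 = {1, 6}  B4 = {1, 3}  B5 = {3, 4}
Tree: B1–B2, B2–B3, B3–B4, B4–B5

Each bag holds 2 vertices, so the decomposition has width 1, which upper-bounds the treewidth. Any graph with an edge has treewidth ≥ 1, and G has the edge 5–2. Therefore the treewidth is 1.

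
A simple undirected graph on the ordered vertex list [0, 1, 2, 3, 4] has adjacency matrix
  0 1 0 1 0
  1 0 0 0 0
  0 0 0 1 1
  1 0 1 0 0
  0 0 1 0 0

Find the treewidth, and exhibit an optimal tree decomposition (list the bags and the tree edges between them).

The largest bag has 2 vertices, giving width 1; this decomposition certifies tw(G) ≤ 1. G has an edge, so its treewidth is at least 1. Therefore the treewidth is 1.

Treewidth 1.
Bags: B1 = {0, 3}  B2 = {0, 1}  B3 = {2, 3}  B4 = {2, 4}
Tree: B1–B2, B1–B3, B3–B4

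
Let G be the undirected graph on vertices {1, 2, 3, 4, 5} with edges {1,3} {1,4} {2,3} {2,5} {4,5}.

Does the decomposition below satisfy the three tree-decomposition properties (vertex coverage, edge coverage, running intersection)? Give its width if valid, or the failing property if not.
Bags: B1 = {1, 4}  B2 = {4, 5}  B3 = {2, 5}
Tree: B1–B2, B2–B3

No — vertex 3 appears in no bag.

A tree decomposition must satisfy three properties: every vertex lies in some bag; for every edge, both endpoints lie together in some bag; and for every vertex, the bags containing it form a connected subtree. Here vertex 3 appears in no bag, so the decomposition is invalid.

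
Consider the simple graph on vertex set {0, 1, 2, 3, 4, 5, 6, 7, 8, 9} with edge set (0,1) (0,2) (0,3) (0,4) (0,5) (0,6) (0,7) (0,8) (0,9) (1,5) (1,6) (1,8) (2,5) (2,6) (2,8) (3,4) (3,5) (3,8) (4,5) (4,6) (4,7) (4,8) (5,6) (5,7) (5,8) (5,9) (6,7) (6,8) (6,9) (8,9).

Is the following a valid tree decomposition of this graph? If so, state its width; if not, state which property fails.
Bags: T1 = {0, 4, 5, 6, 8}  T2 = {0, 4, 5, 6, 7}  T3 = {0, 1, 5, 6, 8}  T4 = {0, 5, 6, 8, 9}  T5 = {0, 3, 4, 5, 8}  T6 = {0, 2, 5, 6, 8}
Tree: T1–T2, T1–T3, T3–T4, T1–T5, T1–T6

Every vertex of G appears in some bag (union = {0, 1, 2, 3, 4, 5, 6, 7, 8, 9}); every edge is covered by a bag; and for each vertex v the set of bags containing v is connected in the bag tree. The decomposition is therefore valid. The largest bag has 5 vertices, so the width is 4.

Yes; width 4.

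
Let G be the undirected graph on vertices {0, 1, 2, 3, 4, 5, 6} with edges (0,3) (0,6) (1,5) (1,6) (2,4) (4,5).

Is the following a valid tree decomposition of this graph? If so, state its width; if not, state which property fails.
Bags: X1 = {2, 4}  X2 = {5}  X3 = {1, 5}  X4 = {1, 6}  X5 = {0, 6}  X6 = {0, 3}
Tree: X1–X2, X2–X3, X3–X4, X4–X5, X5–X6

No — edge (4,5) lies in no bag.

A tree decomposition must satisfy three properties: every vertex lies in some bag; for every edge, both endpoints lie together in some bag; and for every vertex, the bags containing it form a connected subtree. Here edge (4,5) lies in no bag, so the decomposition is invalid.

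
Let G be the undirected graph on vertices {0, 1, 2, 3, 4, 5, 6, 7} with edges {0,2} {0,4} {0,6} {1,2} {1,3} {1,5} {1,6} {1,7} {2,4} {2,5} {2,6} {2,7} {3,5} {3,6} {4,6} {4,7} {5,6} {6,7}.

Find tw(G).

A width-3 tree decomposition is:
Bags: B1 = {1, 2, 6, 7}  B2 = {1, 2, 5, 6}  B3 = {2, 4, 6, 7}  B4 = {0, 2, 4, 6}  B5 = {1, 3, 5, 6}
Tree: B1–B2, B1–B3, B3–B4, B2–B5
Each bag holds 4 vertices, so the decomposition has width 3, which upper-bounds the treewidth. For the lower bound, the 4 vertices {0, 2, 4, 6} are pairwise adjacent, and any tree decomposition puts a clique entirely inside one bag — forcing width ≥ 3. Hence tw(G) = 3 exactly.

3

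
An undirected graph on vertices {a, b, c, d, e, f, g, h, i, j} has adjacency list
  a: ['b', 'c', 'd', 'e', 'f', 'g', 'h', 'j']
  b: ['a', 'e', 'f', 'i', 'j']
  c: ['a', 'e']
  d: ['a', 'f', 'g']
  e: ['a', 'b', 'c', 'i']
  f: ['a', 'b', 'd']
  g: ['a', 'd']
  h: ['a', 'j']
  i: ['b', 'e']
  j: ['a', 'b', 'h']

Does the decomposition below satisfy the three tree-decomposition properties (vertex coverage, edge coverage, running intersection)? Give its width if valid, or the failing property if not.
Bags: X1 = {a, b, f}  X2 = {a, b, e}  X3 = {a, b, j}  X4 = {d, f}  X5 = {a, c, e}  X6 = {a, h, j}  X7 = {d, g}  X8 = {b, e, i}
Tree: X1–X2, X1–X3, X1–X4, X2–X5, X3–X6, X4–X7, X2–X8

No — edge (a,d) lies in no bag.

A tree decomposition must satisfy three properties: every vertex lies in some bag; for every edge, both endpoints lie together in some bag; and for every vertex, the bags containing it form a connected subtree. Here edge (a,d) lies in no bag, so the decomposition is invalid.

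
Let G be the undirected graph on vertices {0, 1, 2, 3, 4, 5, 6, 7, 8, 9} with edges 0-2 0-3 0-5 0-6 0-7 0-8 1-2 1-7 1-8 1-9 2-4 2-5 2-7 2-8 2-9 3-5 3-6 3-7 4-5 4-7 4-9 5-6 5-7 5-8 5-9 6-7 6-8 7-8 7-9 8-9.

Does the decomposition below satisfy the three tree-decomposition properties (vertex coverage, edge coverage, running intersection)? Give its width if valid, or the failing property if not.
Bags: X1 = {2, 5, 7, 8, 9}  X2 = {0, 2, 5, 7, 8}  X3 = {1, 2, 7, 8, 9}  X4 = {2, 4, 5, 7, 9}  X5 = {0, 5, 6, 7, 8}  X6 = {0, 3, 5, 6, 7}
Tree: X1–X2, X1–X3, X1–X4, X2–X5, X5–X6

Yes; width 4.

Vertex coverage: the bags together contain {0, 1, 2, 3, 4, 5, 6, 7, 8, 9}, the full vertex set. Edge coverage: each edge of G has both endpoints in at least one bag. Running intersection: for every vertex, the bags containing it form a connected subtree. All three properties hold, so this is a valid tree decomposition of width max|bag| − 1 = 4, and hence tw(G) ≤ 4.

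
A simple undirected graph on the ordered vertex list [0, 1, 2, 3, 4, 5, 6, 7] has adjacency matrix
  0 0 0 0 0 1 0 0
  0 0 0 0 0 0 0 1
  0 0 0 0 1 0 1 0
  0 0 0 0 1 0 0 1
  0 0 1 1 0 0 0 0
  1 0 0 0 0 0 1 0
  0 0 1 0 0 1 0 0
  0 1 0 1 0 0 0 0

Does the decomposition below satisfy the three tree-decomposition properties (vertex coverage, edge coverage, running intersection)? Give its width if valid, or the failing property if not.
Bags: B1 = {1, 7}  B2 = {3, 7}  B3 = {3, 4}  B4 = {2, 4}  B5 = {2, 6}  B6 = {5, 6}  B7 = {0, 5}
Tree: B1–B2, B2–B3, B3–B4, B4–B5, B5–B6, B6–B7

Vertex coverage: the bags together contain {0, 1, 2, 3, 4, 5, 6, 7}, the full vertex set. Edge coverage: each edge of G has both endpoints in at least one bag. Running intersection: for every vertex, the bags containing it form a connected subtree. All three properties hold, so this is a valid tree decomposition of width max|bag| − 1 = 1, and hence tw(G) ≤ 1.

Yes; width 1.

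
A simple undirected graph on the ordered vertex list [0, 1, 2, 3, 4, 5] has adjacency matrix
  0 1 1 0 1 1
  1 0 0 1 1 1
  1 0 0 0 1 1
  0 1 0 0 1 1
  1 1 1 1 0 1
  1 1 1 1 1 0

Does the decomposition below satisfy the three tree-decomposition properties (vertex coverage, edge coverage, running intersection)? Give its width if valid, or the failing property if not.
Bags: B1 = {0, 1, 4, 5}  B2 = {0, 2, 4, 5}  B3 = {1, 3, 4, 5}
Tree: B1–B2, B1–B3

Every vertex of G appears in some bag (union = {0, 1, 2, 3, 4, 5}); every edge is covered by a bag; and for each vertex v the set of bags containing v is connected in the bag tree. The decomposition is therefore valid. The largest bag has 4 vertices, so the width is 3.

Yes; width 3.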